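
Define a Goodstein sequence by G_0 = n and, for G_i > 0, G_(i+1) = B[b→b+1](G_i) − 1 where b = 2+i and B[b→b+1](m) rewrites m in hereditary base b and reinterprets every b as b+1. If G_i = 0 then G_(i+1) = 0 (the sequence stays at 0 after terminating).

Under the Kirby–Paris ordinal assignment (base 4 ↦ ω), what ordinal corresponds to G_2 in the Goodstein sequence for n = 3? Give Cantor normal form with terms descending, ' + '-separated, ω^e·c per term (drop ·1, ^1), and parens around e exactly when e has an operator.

3

step 0: 3 = 2 + 1; sub 3 for 2: 3 + 1; = 4; G_1 = 4−1 = 3
step 1: 3 = 3; sub 4 for 3: 4; = 4; G_2 = 4−1 = 3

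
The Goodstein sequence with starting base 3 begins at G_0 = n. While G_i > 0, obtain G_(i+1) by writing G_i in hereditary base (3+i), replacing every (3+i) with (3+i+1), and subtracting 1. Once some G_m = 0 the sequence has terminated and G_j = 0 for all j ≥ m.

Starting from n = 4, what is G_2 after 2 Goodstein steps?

4

(0) 4|_3 = 3 + 1 ↦ 4 + 1|_4 = 5 ⇒ 4
(1) 4|_4 = 4 ↦ 5|_5 = 5 ⇒ 4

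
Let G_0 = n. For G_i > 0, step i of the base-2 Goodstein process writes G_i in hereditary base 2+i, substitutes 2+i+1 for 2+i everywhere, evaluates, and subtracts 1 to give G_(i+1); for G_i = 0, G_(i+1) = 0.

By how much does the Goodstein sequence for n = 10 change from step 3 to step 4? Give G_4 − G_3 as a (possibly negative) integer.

264310

(0) 10|_2 = 2^(2 + 1) + 2 ↦ 3^(3 + 1) + 3|_3 = 84 ⇒ 83
(1) 83|_3 = 3^(3 + 1) + 2 ↦ 4^(4 + 1) + 2|_4 = 1026 ⇒ 1025
(2) 1025|_4 = 4^(4 + 1) + 1 ↦ 5^(5 + 1) + 1|_5 = 15626 ⇒ 15625
(3) 15625|_5 = 5^(5 + 1) ↦ 6^(6 + 1)|_6 = 279936 ⇒ 279935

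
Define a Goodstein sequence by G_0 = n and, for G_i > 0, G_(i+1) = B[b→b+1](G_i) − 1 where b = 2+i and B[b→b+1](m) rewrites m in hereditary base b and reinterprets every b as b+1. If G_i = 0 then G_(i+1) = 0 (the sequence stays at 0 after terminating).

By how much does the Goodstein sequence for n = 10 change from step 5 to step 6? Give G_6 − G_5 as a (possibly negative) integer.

G_0 = 10. HB_2(10) = 2^(2 + 1) + 2. Bump = 84. G_1 = 83.
G_1 = 83. HB_3(83) = 3^(3 + 1) + 2. Bump = 1026. G_2 = 1025.
G_2 = 1025. HB_4(1025) = 4^(4 + 1) + 1. Bump = 15626. G_3 = 15625.
G_3 = 15625. HB_5(15625) = 5^(5 + 1). Bump = 279936. G_4 = 279935.
G_4 = 279935. HB_6(279935) = 5·6^6 + 5·6^5 + 5·6^4 + 5·6^3 + 5·6^2 + 5·6 + 5. Bump = 4215755. G_5 = 4215754.
G_5 = 4215754. HB_7(4215754) = 5·7^7 + 5·7^5 + 5·7^4 + 5·7^3 + 5·7^2 + 5·7 + 4. Bump = 84073324. G_6 = 84073323.

79857569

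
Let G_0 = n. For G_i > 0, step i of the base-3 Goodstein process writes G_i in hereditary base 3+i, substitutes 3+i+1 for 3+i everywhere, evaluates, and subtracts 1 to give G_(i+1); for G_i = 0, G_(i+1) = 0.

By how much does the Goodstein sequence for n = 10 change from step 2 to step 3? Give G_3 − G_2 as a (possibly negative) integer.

G_0=10  [base 3] 3^2 + 1  →[3↦4]→  4^2 + 1 = 17  −1 ⇒ G_1=16
G_1=16  [base 4] 4^2  →[4↦5]→  5^2 = 25  −1 ⇒ G_2=24
G_2=24  [base 5] 4·5 + 4  →[5↦6]→  4·6 + 4 = 28  −1 ⇒ G_3=27

3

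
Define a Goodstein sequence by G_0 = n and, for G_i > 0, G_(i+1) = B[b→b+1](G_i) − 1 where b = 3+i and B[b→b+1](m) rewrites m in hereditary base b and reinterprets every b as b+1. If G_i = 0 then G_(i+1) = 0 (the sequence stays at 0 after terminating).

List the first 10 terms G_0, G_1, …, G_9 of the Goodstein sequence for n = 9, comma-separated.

9, 15, 17, 19, 21, 23, 24, 25, 26, 27

G_0=9  [base 3] 3^2  →[3↦4]→  4^2 = 16  −1 ⇒ G_1=15
G_1=15  [base 4] 3·4 + 3  →[4↦5]→  3·5 + 3 = 18  −1 ⇒ G_2=17
G_2=17  [base 5] 3·5 + 2  →[5↦6]→  3·6 + 2 = 20  −1 ⇒ G_3=19
G_3=19  [base 6] 3·6 + 1  →[6↦7]→  3·7 + 1 = 22  −1 ⇒ G_4=21
G_4=21  [base 7] 3·7  →[7↦8]→  3·8 = 24  −1 ⇒ G_5=23
G_5=23  [base 8] 2·8 + 7  →[8↦9]→  2·9 + 7 = 25  −1 ⇒ G_6=24
G_6=24  [base 9] 2·9 + 6  →[9↦10]→  2·10 + 6 = 26  −1 ⇒ G_7=25
G_7=25  [base 10] 2·10 + 5  →[10↦11]→  2·11 + 5 = 27  −1 ⇒ G_8=26
G_8=26  [base 11] 2·11 + 4  →[11↦12]→  2·12 + 4 = 28  −1 ⇒ G_9=27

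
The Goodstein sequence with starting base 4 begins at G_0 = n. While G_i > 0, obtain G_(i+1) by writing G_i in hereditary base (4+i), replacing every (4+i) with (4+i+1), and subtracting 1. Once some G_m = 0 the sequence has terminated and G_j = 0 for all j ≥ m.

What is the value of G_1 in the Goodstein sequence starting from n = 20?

i=0: 20 = 4^2 + 4 (b=4); 4→5: 5^2 + 5 = 30; 30−1 = 29
i=1: 29 = 5^2 + 4 (b=5); 5→6: 6^2 + 4 = 40; 40−1 = 39

29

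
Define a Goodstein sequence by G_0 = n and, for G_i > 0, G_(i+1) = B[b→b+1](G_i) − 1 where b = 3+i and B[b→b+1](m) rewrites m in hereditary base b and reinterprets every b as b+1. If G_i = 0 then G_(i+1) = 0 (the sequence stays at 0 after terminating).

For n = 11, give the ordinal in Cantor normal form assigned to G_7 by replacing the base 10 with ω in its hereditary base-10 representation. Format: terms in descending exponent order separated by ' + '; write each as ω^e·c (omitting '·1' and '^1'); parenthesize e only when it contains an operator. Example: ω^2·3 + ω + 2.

ω·5 + 1

[0] 11 ≡ 3^2 + 2 (base 3). Lift 4: 18. −1: 17.
[1] 17 ≡ 4^2 + 1 (base 4). Lift 5: 26. −1: 25.
[2] 25 ≡ 5^2 (base 5). Lift 6: 36. −1: 35.
[3] 35 ≡ 5·6 + 5 (base 6). Lift 7: 40. −1: 39.
[4] 39 ≡ 5·7 + 4 (base 7). Lift 8: 44. −1: 43.
[5] 43 ≡ 5·8 + 3 (base 8). Lift 9: 48. −1: 47.
[6] 47 ≡ 5·9 + 2 (base 9). Lift 10: 52. −1: 51.
[7] 51 ≡ 5·10 + 1 (base 10). Lift 11: 56. −1: 55.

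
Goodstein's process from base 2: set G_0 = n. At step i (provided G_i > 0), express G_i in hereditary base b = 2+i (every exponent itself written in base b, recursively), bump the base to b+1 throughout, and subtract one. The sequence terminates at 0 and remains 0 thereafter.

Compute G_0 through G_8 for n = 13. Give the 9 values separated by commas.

13, 108, 1279, 16092, 280711, 5765998, 134219479, 3486786855, 100000003325

base 2: 13 = 2^(2 + 1) + 2^2 + 1; at 3: 3^(3 + 1) + 3^3 + 1 = 109; next = 108
base 3: 108 = 3^(3 + 1) + 3^3; at 4: 4^(4 + 1) + 4^4 = 1280; next = 1279
base 4: 1279 = 4^(4 + 1) + 3·4^3 + 3·4^2 + 3·4 + 3; at 5: 5^(5 + 1) + 3·5^3 + 3·5^2 + 3·5 + 3 = 16093; next = 16092
base 5: 16092 = 5^(5 + 1) + 3·5^3 + 3·5^2 + 3·5 + 2; at 6: 6^(6 + 1) + 3·6^3 + 3·6^2 + 3·6 + 2 = 280712; next = 280711
base 6: 280711 = 6^(6 + 1) + 3·6^3 + 3·6^2 + 3·6 + 1; at 7: 7^(7 + 1) + 3·7^3 + 3·7^2 + 3·7 + 1 = 5765999; next = 5765998
base 7: 5765998 = 7^(7 + 1) + 3·7^3 + 3·7^2 + 3·7; at 8: 8^(8 + 1) + 3·8^3 + 3·8^2 + 3·8 = 134219480; next = 134219479
base 8: 134219479 = 8^(8 + 1) + 3·8^3 + 3·8^2 + 2·8 + 7; at 9: 9^(9 + 1) + 3·9^3 + 3·9^2 + 2·9 + 7 = 3486786856; next = 3486786855
base 9: 3486786855 = 9^(9 + 1) + 3·9^3 + 3·9^2 + 2·9 + 6; at 10: 10^(10 + 1) + 3·10^3 + 3·10^2 + 2·10 + 6 = 100000003326; next = 100000003325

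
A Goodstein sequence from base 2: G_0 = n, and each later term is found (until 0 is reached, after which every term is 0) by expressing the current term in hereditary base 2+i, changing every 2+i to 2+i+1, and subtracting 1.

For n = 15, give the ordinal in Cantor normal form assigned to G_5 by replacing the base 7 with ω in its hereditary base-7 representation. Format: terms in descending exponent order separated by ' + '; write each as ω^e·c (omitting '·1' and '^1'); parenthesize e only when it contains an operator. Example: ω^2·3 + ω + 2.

15 —HB2→ 2^(2 + 1) + 2^2 + 2 + 1 —bump→ 3^(3 + 1) + 3^3 + 3 + 1 = 112 —(−1)→ 111
111 —HB3→ 3^(3 + 1) + 3^3 + 3 —bump→ 4^(4 + 1) + 4^4 + 4 = 1284 —(−1)→ 1283
1283 —HB4→ 4^(4 + 1) + 4^4 + 3 —bump→ 5^(5 + 1) + 5^5 + 3 = 18753 —(−1)→ 18752
18752 —HB5→ 5^(5 + 1) + 5^5 + 2 —bump→ 6^(6 + 1) + 6^6 + 2 = 326594 —(−1)→ 326593
326593 —HB6→ 6^(6 + 1) + 6^6 + 1 —bump→ 7^(7 + 1) + 7^7 + 1 = 6588345 —(−1)→ 6588344
6588344 —HB7→ 7^(7 + 1) + 7^7 —bump→ 8^(8 + 1) + 8^8 = 150994944 —(−1)→ 150994943

ω^(ω + 1) + ω^ω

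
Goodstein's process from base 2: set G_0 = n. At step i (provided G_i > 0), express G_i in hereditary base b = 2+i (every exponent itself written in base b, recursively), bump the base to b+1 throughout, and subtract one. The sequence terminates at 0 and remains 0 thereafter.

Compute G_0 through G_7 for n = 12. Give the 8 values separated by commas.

base 2: 12 = 2^(2 + 1) + 2^2; at 3: 3^(3 + 1) + 3^3 = 108; next = 107
base 3: 107 = 3^(3 + 1) + 2·3^2 + 2·3 + 2; at 4: 4^(4 + 1) + 2·4^2 + 2·4 + 2 = 1066; next = 1065
base 4: 1065 = 4^(4 + 1) + 2·4^2 + 2·4 + 1; at 5: 5^(5 + 1) + 2·5^2 + 2·5 + 1 = 15686; next = 15685
base 5: 15685 = 5^(5 + 1) + 2·5^2 + 2·5; at 6: 6^(6 + 1) + 2·6^2 + 2·6 = 280020; next = 280019
base 6: 280019 = 6^(6 + 1) + 2·6^2 + 6 + 5; at 7: 7^(7 + 1) + 2·7^2 + 7 + 5 = 5764911; next = 5764910
base 7: 5764910 = 7^(7 + 1) + 2·7^2 + 7 + 4; at 8: 8^(8 + 1) + 2·8^2 + 8 + 4 = 134217868; next = 134217867
base 8: 134217867 = 8^(8 + 1) + 2·8^2 + 8 + 3; at 9: 9^(9 + 1) + 2·9^2 + 9 + 3 = 3486784575; next = 3486784574

12, 107, 1065, 15685, 280019, 5764910, 134217867, 3486784574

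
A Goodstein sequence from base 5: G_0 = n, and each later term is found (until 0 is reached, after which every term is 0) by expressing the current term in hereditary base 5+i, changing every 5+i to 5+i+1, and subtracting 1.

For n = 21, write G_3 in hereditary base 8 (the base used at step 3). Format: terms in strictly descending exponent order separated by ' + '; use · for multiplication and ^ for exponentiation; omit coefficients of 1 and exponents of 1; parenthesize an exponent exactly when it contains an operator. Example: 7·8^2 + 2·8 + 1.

G_0 = 21. HB_5(21) = 4·5 + 1. Bump = 25. G_1 = 24.
G_1 = 24. HB_6(24) = 4·6. Bump = 28. G_2 = 27.
G_2 = 27. HB_7(27) = 3·7 + 6. Bump = 30. G_3 = 29.
G_3 = 29. HB_8(29) = 3·8 + 5. Bump = 32. G_4 = 31.

3·8 + 5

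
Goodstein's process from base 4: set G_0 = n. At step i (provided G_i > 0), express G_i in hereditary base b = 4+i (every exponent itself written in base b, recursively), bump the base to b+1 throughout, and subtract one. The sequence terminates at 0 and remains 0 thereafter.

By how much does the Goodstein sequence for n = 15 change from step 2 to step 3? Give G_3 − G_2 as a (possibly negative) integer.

2

[0] 15 ≡ 3·4 + 3 (base 4). Lift 5: 18. −1: 17.
[1] 17 ≡ 3·5 + 2 (base 5). Lift 6: 20. −1: 19.
[2] 19 ≡ 3·6 + 1 (base 6). Lift 7: 22. −1: 21.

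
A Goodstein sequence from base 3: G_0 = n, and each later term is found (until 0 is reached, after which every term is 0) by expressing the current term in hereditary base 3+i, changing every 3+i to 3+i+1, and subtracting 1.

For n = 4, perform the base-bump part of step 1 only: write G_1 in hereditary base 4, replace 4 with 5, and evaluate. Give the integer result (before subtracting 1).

5

i=0: 4 = 3 + 1 (b=3); 3→4: 4 + 1 = 5; 5−1 = 4
i=1: 4 = 4 (b=4); 4→5: 5 = 5; 5−1 = 4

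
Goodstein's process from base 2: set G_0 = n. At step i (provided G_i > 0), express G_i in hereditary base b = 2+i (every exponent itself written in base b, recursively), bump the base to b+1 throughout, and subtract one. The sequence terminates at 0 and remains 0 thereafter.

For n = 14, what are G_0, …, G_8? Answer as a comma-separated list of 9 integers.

(0) 14|_2 = 2^(2 + 1) + 2^2 + 2 ↦ 3^(3 + 1) + 3^3 + 3|_3 = 111 ⇒ 110
(1) 110|_3 = 3^(3 + 1) + 3^3 + 2 ↦ 4^(4 + 1) + 4^4 + 2|_4 = 1282 ⇒ 1281
(2) 1281|_4 = 4^(4 + 1) + 4^4 + 1 ↦ 5^(5 + 1) + 5^5 + 1|_5 = 18751 ⇒ 18750
(3) 18750|_5 = 5^(5 + 1) + 5^5 ↦ 6^(6 + 1) + 6^6|_6 = 326592 ⇒ 326591
(4) 326591|_6 = 6^(6 + 1) + 5·6^5 + 5·6^4 + 5·6^3 + 5·6^2 + 5·6 + 5 ↦ 7^(7 + 1) + 5·7^5 + 5·7^4 + 5·7^3 + 5·7^2 + 5·7 + 5|_7 = 5862841 ⇒ 5862840
(5) 5862840|_7 = 7^(7 + 1) + 5·7^5 + 5·7^4 + 5·7^3 + 5·7^2 + 5·7 + 4 ↦ 8^(8 + 1) + 5·8^5 + 5·8^4 + 5·8^3 + 5·8^2 + 5·8 + 4|_8 = 134404972 ⇒ 134404971
(6) 134404971|_8 = 8^(8 + 1) + 5·8^5 + 5·8^4 + 5·8^3 + 5·8^2 + 5·8 + 3 ↦ 9^(9 + 1) + 5·9^5 + 5·9^4 + 5·9^3 + 5·9^2 + 5·9 + 3|_9 = 3487116549 ⇒ 3487116548
(7) 3487116548|_9 = 9^(9 + 1) + 5·9^5 + 5·9^4 + 5·9^3 + 5·9^2 + 5·9 + 2 ↦ 10^(10 + 1) + 5·10^5 + 5·10^4 + 5·10^3 + 5·10^2 + 5·10 + 2|_10 = 100000555552 ⇒ 100000555551

14, 110, 1281, 18750, 326591, 5862840, 134404971, 3487116548, 100000555551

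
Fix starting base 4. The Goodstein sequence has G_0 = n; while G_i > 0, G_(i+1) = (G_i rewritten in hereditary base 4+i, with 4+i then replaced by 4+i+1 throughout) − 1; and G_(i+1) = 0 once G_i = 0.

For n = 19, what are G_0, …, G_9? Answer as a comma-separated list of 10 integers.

G_0=19  [base 4] 4^2 + 3  →[4↦5]→  5^2 + 3 = 28  −1 ⇒ G_1=27
G_1=27  [base 5] 5^2 + 2  →[5↦6]→  6^2 + 2 = 38  −1 ⇒ G_2=37
G_2=37  [base 6] 6^2 + 1  →[6↦7]→  7^2 + 1 = 50  −1 ⇒ G_3=49
G_3=49  [base 7] 7^2  →[7↦8]→  8^2 = 64  −1 ⇒ G_4=63
G_4=63  [base 8] 7·8 + 7  →[8↦9]→  7·9 + 7 = 70  −1 ⇒ G_5=69
G_5=69  [base 9] 7·9 + 6  →[9↦10]→  7·10 + 6 = 76  −1 ⇒ G_6=75
G_6=75  [base 10] 7·10 + 5  →[10↦11]→  7·11 + 5 = 82  −1 ⇒ G_7=81
G_7=81  [base 11] 7·11 + 4  →[11↦12]→  7·12 + 4 = 88  −1 ⇒ G_8=87
G_8=87  [base 12] 7·12 + 3  →[12↦13]→  7·13 + 3 = 94  −1 ⇒ G_9=93

19, 27, 37, 49, 63, 69, 75, 81, 87, 93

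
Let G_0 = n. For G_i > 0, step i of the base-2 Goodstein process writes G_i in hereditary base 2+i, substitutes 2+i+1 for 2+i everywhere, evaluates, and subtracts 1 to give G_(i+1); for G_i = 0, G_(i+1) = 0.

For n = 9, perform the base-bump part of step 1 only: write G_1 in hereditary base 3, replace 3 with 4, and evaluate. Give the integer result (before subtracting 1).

G_0=9  [base 2] 2^(2 + 1) + 1  →[2↦3]→  3^(3 + 1) + 1 = 82  −1 ⇒ G_1=81
G_1=81  [base 3] 3^(3 + 1)  →[3↦4]→  4^(4 + 1) = 1024  −1 ⇒ G_2=1023

1024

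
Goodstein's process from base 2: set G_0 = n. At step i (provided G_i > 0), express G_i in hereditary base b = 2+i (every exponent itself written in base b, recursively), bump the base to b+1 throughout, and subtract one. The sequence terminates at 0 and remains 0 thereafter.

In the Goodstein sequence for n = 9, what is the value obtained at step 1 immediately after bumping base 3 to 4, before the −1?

i=0: 9 = 2^(2 + 1) + 1 (b=2); 2→3: 3^(3 + 1) + 1 = 82; 82−1 = 81
i=1: 81 = 3^(3 + 1) (b=3); 3→4: 4^(4 + 1) = 1024; 1024−1 = 1023

1024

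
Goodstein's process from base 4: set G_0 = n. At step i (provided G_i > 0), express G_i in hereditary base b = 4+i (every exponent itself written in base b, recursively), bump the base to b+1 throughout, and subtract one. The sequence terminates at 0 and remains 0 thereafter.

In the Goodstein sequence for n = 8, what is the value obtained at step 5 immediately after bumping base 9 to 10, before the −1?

i=0: 8 = 2·4 (b=4); 4→5: 2·5 = 10; 10−1 = 9
i=1: 9 = 5 + 4 (b=5); 5→6: 6 + 4 = 10; 10−1 = 9
i=2: 9 = 6 + 3 (b=6); 6→7: 7 + 3 = 10; 10−1 = 9
i=3: 9 = 7 + 2 (b=7); 7→8: 8 + 2 = 10; 10−1 = 9
i=4: 9 = 8 + 1 (b=8); 8→9: 9 + 1 = 10; 10−1 = 9

10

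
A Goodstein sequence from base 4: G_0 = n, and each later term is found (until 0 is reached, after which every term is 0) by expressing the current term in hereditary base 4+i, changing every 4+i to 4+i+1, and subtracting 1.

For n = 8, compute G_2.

[0] 8 ≡ 2·4 (base 4). Lift 5: 10. −1: 9.
[1] 9 ≡ 5 + 4 (base 5). Lift 6: 10. −1: 9.

9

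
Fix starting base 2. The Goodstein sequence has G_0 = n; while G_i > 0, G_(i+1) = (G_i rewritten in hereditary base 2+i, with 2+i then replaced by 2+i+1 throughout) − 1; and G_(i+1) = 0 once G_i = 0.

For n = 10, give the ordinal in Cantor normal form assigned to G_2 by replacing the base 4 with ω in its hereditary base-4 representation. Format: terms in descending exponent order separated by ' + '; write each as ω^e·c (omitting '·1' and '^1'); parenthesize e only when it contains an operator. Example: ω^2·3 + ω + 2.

ω^(ω + 1) + 1

i=0: 10 = 2^(2 + 1) + 2 (b=2); 2→3: 3^(3 + 1) + 3 = 84; 84−1 = 83
i=1: 83 = 3^(3 + 1) + 2 (b=3); 3→4: 4^(4 + 1) + 2 = 1026; 1026−1 = 1025
i=2: 1025 = 4^(4 + 1) + 1 (b=4); 4→5: 5^(5 + 1) + 1 = 15626; 15626−1 = 15625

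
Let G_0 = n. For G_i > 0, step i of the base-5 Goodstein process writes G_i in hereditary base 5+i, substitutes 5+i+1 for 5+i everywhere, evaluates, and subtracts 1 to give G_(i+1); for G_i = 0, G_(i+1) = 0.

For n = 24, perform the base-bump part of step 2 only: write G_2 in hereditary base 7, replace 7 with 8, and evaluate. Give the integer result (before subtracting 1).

base 5: 24 = 4·5 + 4; at 6: 4·6 + 4 = 28; next = 27
base 6: 27 = 4·6 + 3; at 7: 4·7 + 3 = 31; next = 30
base 7: 30 = 4·7 + 2; at 8: 4·8 + 2 = 34; next = 33

34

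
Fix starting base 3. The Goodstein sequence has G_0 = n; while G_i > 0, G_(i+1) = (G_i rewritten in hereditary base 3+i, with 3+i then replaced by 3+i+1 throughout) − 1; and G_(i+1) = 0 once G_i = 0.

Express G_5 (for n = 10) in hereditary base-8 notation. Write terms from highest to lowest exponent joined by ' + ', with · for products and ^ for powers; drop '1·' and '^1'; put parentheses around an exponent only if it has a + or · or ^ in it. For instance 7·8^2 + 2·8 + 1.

G_0=10  [base 3] 3^2 + 1  →[3↦4]→  4^2 + 1 = 17  −1 ⇒ G_1=16
G_1=16  [base 4] 4^2  →[4↦5]→  5^2 = 25  −1 ⇒ G_2=24
G_2=24  [base 5] 4·5 + 4  →[5↦6]→  4·6 + 4 = 28  −1 ⇒ G_3=27
G_3=27  [base 6] 4·6 + 3  →[6↦7]→  4·7 + 3 = 31  −1 ⇒ G_4=30
G_4=30  [base 7] 4·7 + 2  →[7↦8]→  4·8 + 2 = 34  −1 ⇒ G_5=33
G_5=33  [base 8] 4·8 + 1  →[8↦9]→  4·9 + 1 = 37  −1 ⇒ G_6=36

4·8 + 1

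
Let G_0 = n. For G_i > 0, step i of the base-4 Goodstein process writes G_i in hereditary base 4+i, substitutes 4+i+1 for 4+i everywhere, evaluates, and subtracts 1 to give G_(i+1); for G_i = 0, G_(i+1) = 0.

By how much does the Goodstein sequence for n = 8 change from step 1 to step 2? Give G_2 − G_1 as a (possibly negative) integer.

(0) 8|_4 = 2·4 ↦ 2·5|_5 = 10 ⇒ 9
(1) 9|_5 = 5 + 4 ↦ 6 + 4|_6 = 10 ⇒ 9

0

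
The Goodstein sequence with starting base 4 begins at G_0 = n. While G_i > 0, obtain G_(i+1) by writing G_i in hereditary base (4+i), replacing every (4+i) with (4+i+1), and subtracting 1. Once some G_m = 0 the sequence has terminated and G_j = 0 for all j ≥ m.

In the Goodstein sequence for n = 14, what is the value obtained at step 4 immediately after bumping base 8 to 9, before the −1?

23

[0] 14 ≡ 3·4 + 2 (base 4). Lift 5: 17. −1: 16.
[1] 16 ≡ 3·5 + 1 (base 5). Lift 6: 19. −1: 18.
[2] 18 ≡ 3·6 (base 6). Lift 7: 21. −1: 20.
[3] 20 ≡ 2·7 + 6 (base 7). Lift 8: 22. −1: 21.
[4] 21 ≡ 2·8 + 5 (base 8). Lift 9: 23. −1: 22.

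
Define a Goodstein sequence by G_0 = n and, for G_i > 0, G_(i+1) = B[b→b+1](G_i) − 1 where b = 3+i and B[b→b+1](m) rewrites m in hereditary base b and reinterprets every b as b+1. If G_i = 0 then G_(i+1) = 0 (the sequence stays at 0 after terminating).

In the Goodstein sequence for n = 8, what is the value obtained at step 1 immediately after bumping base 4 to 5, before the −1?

base 3: 8 = 2·3 + 2; at 4: 2·4 + 2 = 10; next = 9
base 4: 9 = 2·4 + 1; at 5: 2·5 + 1 = 11; next = 10

11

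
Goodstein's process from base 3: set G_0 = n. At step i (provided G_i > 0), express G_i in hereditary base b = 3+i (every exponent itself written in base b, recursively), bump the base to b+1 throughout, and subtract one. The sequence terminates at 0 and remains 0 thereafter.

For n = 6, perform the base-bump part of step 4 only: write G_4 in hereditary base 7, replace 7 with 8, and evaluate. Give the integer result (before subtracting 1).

6 —HB3→ 2·3 —bump→ 2·4 = 8 —(−1)→ 7
7 —HB4→ 4 + 3 —bump→ 5 + 3 = 8 —(−1)→ 7
7 —HB5→ 5 + 2 —bump→ 6 + 2 = 8 —(−1)→ 7
7 —HB6→ 6 + 1 —bump→ 7 + 1 = 8 —(−1)→ 7
7 —HB7→ 7 —bump→ 8 = 8 —(−1)→ 7

8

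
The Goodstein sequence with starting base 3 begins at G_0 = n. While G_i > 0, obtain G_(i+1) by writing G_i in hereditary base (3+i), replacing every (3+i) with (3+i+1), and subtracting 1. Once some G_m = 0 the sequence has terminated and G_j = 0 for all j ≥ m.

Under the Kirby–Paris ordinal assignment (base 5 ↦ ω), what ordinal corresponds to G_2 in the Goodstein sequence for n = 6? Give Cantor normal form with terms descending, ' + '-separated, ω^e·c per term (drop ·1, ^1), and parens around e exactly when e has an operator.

ω + 2

G_0 = 6. HB_3(6) = 2·3. Bump = 8. G_1 = 7.
G_1 = 7. HB_4(7) = 4 + 3. Bump = 8. G_2 = 7.
G_2 = 7. HB_5(7) = 5 + 2. Bump = 8. G_3 = 7.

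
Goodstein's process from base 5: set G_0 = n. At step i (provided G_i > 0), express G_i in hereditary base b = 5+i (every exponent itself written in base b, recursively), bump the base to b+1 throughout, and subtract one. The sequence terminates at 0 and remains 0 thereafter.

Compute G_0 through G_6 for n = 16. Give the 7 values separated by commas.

16, 18, 20, 21, 22, 23, 24

G_0=16  [base 5] 3·5 + 1  →[5↦6]→  3·6 + 1 = 19  −1 ⇒ G_1=18
G_1=18  [base 6] 3·6  →[6↦7]→  3·7 = 21  −1 ⇒ G_2=20
G_2=20  [base 7] 2·7 + 6  →[7↦8]→  2·8 + 6 = 22  −1 ⇒ G_3=21
G_3=21  [base 8] 2·8 + 5  →[8↦9]→  2·9 + 5 = 23  −1 ⇒ G_4=22
G_4=22  [base 9] 2·9 + 4  →[9↦10]→  2·10 + 4 = 24  −1 ⇒ G_5=23
G_5=23  [base 10] 2·10 + 3  →[10↦11]→  2·11 + 3 = 25  −1 ⇒ G_6=24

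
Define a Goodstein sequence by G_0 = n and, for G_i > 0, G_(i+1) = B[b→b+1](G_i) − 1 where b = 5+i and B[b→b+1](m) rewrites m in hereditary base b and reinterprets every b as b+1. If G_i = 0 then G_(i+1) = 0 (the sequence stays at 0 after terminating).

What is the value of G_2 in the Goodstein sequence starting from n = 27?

step 0: 27 = 5^2 + 2; sub 6 for 5: 6^2 + 2; = 38; G_1 = 38−1 = 37
step 1: 37 = 6^2 + 1; sub 7 for 6: 7^2 + 1; = 50; G_2 = 50−1 = 49

49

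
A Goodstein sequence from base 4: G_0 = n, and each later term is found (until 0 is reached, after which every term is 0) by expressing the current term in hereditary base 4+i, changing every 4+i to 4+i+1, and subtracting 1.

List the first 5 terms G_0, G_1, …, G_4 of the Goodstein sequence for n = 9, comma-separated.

9, 10, 11, 11, 11

i=0: 9 = 2·4 + 1 (b=4); 4→5: 2·5 + 1 = 11; 11−1 = 10
i=1: 10 = 2·5 (b=5); 5→6: 2·6 = 12; 12−1 = 11
i=2: 11 = 6 + 5 (b=6); 6→7: 7 + 5 = 12; 12−1 = 11
i=3: 11 = 7 + 4 (b=7); 7→8: 8 + 4 = 12; 12−1 = 11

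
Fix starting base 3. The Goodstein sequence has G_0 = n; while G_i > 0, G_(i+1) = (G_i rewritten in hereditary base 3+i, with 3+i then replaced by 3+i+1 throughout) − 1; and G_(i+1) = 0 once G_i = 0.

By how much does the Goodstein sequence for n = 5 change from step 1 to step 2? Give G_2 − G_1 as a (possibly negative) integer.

0

G_0=5  [base 3] 3 + 2  →[3↦4]→  4 + 2 = 6  −1 ⇒ G_1=5
G_1=5  [base 4] 4 + 1  →[4↦5]→  5 + 1 = 6  −1 ⇒ G_2=5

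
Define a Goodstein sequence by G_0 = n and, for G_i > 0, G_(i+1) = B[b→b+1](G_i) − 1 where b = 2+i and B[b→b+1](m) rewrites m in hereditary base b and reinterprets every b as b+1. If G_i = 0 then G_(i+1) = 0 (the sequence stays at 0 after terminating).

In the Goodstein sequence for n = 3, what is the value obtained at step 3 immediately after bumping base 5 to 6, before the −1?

[0] 3 ≡ 2 + 1 (base 2). Lift 3: 4. −1: 3.
[1] 3 ≡ 3 (base 3). Lift 4: 4. −1: 3.
[2] 3 ≡ 3 (base 4). Lift 5: 3. −1: 2.
[3] 2 ≡ 2 (base 5). Lift 6: 2. −1: 1.

2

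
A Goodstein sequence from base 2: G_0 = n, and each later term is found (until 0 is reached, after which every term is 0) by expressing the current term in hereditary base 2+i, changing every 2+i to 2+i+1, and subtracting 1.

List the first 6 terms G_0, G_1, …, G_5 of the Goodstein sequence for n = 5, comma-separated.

[0] 5 ≡ 2^2 + 1 (base 2). Lift 3: 28. −1: 27.
[1] 27 ≡ 3^3 (base 3). Lift 4: 256. −1: 255.
[2] 255 ≡ 3·4^3 + 3·4^2 + 3·4 + 3 (base 4). Lift 5: 468. −1: 467.
[3] 467 ≡ 3·5^3 + 3·5^2 + 3·5 + 2 (base 5). Lift 6: 776. −1: 775.
[4] 775 ≡ 3·6^3 + 3·6^2 + 3·6 + 1 (base 6). Lift 7: 1198. −1: 1197.

5, 27, 255, 467, 775, 1197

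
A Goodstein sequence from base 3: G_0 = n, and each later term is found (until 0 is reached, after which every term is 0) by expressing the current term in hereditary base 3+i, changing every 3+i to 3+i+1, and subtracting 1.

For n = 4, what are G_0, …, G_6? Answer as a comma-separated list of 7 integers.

base 3: 4 = 3 + 1; at 4: 4 + 1 = 5; next = 4
base 4: 4 = 4; at 5: 5 = 5; next = 4
base 5: 4 = 4; at 6: 4 = 4; next = 3
base 6: 3 = 3; at 7: 3 = 3; next = 2
base 7: 2 = 2; at 8: 2 = 2; next = 1
base 8: 1 = 1; at 9: 1 = 1; next = 0

4, 4, 4, 3, 2, 1, 0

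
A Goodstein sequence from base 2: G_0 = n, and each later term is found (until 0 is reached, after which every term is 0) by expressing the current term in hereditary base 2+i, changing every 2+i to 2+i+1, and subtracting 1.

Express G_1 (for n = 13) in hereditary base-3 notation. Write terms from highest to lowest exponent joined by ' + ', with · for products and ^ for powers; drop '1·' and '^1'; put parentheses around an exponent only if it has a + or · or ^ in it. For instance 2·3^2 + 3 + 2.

(0) 13|_2 = 2^(2 + 1) + 2^2 + 1 ↦ 3^(3 + 1) + 3^3 + 1|_3 = 109 ⇒ 108
(1) 108|_3 = 3^(3 + 1) + 3^3 ↦ 4^(4 + 1) + 4^4|_4 = 1280 ⇒ 1279

3^(3 + 1) + 3^3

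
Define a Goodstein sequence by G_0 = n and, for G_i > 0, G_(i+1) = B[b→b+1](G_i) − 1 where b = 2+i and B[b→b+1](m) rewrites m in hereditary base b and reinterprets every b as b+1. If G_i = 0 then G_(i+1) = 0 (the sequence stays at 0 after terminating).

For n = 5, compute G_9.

step 0: 5 = 2^2 + 1; sub 3 for 2: 3^3 + 1; = 28; G_1 = 28−1 = 27
step 1: 27 = 3^3; sub 4 for 3: 4^4; = 256; G_2 = 256−1 = 255
step 2: 255 = 3·4^3 + 3·4^2 + 3·4 + 3; sub 5 for 4: 3·5^3 + 3·5^2 + 3·5 + 3; = 468; G_3 = 468−1 = 467
step 3: 467 = 3·5^3 + 3·5^2 + 3·5 + 2; sub 6 for 5: 3·6^3 + 3·6^2 + 3·6 + 2; = 776; G_4 = 776−1 = 775
step 4: 775 = 3·6^3 + 3·6^2 + 3·6 + 1; sub 7 for 6: 3·7^3 + 3·7^2 + 3·7 + 1; = 1198; G_5 = 1198−1 = 1197
step 5: 1197 = 3·7^3 + 3·7^2 + 3·7; sub 8 for 7: 3·8^3 + 3·8^2 + 3·8; = 1752; G_6 = 1752−1 = 1751
step 6: 1751 = 3·8^3 + 3·8^2 + 2·8 + 7; sub 9 for 8: 3·9^3 + 3·9^2 + 2·9 + 7; = 2455; G_7 = 2455−1 = 2454
step 7: 2454 = 3·9^3 + 3·9^2 + 2·9 + 6; sub 10 for 9: 3·10^3 + 3·10^2 + 2·10 + 6; = 3326; G_8 = 3326−1 = 3325
step 8: 3325 = 3·10^3 + 3·10^2 + 2·10 + 5; sub 11 for 10: 3·11^3 + 3·11^2 + 2·11 + 5; = 4383; G_9 = 4383−1 = 4382

4382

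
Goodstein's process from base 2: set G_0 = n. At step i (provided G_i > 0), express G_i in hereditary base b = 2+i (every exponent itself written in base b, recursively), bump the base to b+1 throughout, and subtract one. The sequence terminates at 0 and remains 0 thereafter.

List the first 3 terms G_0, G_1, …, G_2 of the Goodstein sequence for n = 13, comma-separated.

13, 108, 1279

13 —HB2→ 2^(2 + 1) + 2^2 + 1 —bump→ 3^(3 + 1) + 3^3 + 1 = 109 —(−1)→ 108
108 —HB3→ 3^(3 + 1) + 3^3 —bump→ 4^(4 + 1) + 4^4 = 1280 —(−1)→ 1279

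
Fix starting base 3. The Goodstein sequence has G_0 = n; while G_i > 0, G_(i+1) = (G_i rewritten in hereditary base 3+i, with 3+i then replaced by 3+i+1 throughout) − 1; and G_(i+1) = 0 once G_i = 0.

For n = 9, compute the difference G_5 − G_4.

G_0=9  [base 3] 3^2  →[3↦4]→  4^2 = 16  −1 ⇒ G_1=15
G_1=15  [base 4] 3·4 + 3  →[4↦5]→  3·5 + 3 = 18  −1 ⇒ G_2=17
G_2=17  [base 5] 3·5 + 2  →[5↦6]→  3·6 + 2 = 20  −1 ⇒ G_3=19
G_3=19  [base 6] 3·6 + 1  →[6↦7]→  3·7 + 1 = 22  −1 ⇒ G_4=21
G_4=21  [base 7] 3·7  →[7↦8]→  3·8 = 24  −1 ⇒ G_5=23

2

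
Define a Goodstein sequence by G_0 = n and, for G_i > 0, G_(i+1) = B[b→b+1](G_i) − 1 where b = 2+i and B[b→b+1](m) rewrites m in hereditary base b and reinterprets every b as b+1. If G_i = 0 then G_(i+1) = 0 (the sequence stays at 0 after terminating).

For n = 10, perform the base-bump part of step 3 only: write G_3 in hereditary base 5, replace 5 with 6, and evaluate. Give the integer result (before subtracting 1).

G_0=10  [base 2] 2^(2 + 1) + 2  →[2↦3]→  3^(3 + 1) + 3 = 84  −1 ⇒ G_1=83
G_1=83  [base 3] 3^(3 + 1) + 2  →[3↦4]→  4^(4 + 1) + 2 = 1026  −1 ⇒ G_2=1025
G_2=1025  [base 4] 4^(4 + 1) + 1  →[4↦5]→  5^(5 + 1) + 1 = 15626  −1 ⇒ G_3=15625
G_3=15625  [base 5] 5^(5 + 1)  →[5↦6]→  6^(6 + 1) = 279936  −1 ⇒ G_4=279935

279936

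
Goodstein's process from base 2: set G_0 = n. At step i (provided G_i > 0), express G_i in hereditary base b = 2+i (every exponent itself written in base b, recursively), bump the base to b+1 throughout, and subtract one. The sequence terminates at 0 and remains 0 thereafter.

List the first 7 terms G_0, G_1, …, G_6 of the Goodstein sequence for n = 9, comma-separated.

9, 81, 1023, 9842, 140743, 2471826, 50333399

base 2: 9 = 2^(2 + 1) + 1; at 3: 3^(3 + 1) + 1 = 82; next = 81
base 3: 81 = 3^(3 + 1); at 4: 4^(4 + 1) = 1024; next = 1023
base 4: 1023 = 3·4^4 + 3·4^3 + 3·4^2 + 3·4 + 3; at 5: 3·5^5 + 3·5^3 + 3·5^2 + 3·5 + 3 = 9843; next = 9842
base 5: 9842 = 3·5^5 + 3·5^3 + 3·5^2 + 3·5 + 2; at 6: 3·6^6 + 3·6^3 + 3·6^2 + 3·6 + 2 = 140744; next = 140743
base 6: 140743 = 3·6^6 + 3·6^3 + 3·6^2 + 3·6 + 1; at 7: 3·7^7 + 3·7^3 + 3·7^2 + 3·7 + 1 = 2471827; next = 2471826
base 7: 2471826 = 3·7^7 + 3·7^3 + 3·7^2 + 3·7; at 8: 3·8^8 + 3·8^3 + 3·8^2 + 3·8 = 50333400; next = 50333399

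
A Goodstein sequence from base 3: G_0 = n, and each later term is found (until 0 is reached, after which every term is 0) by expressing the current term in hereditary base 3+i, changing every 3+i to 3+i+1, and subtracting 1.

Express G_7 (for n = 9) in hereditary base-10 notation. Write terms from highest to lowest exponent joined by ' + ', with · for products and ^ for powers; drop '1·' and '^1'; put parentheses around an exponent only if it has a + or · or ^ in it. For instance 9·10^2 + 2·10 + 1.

2·10 + 5

base 3: 9 = 3^2; at 4: 4^2 = 16; next = 15
base 4: 15 = 3·4 + 3; at 5: 3·5 + 3 = 18; next = 17
base 5: 17 = 3·5 + 2; at 6: 3·6 + 2 = 20; next = 19
base 6: 19 = 3·6 + 1; at 7: 3·7 + 1 = 22; next = 21
base 7: 21 = 3·7; at 8: 3·8 = 24; next = 23
base 8: 23 = 2·8 + 7; at 9: 2·9 + 7 = 25; next = 24
base 9: 24 = 2·9 + 6; at 10: 2·10 + 6 = 26; next = 25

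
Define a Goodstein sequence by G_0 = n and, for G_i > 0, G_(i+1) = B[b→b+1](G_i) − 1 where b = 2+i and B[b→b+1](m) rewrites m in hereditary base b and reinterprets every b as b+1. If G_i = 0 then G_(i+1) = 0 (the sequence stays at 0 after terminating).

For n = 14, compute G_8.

step 0: 14 = 2^(2 + 1) + 2^2 + 2; sub 3 for 2: 3^(3 + 1) + 3^3 + 3; = 111; G_1 = 111−1 = 110
step 1: 110 = 3^(3 + 1) + 3^3 + 2; sub 4 for 3: 4^(4 + 1) + 4^4 + 2; = 1282; G_2 = 1282−1 = 1281
step 2: 1281 = 4^(4 + 1) + 4^4 + 1; sub 5 for 4: 5^(5 + 1) + 5^5 + 1; = 18751; G_3 = 18751−1 = 18750
step 3: 18750 = 5^(5 + 1) + 5^5; sub 6 for 5: 6^(6 + 1) + 6^6; = 326592; G_4 = 326592−1 = 326591
step 4: 326591 = 6^(6 + 1) + 5·6^5 + 5·6^4 + 5·6^3 + 5·6^2 + 5·6 + 5; sub 7 for 6: 7^(7 + 1) + 5·7^5 + 5·7^4 + 5·7^3 + 5·7^2 + 5·7 + 5; = 5862841; G_5 = 5862841−1 = 5862840
step 5: 5862840 = 7^(7 + 1) + 5·7^5 + 5·7^4 + 5·7^3 + 5·7^2 + 5·7 + 4; sub 8 for 7: 8^(8 + 1) + 5·8^5 + 5·8^4 + 5·8^3 + 5·8^2 + 5·8 + 4; = 134404972; G_6 = 134404972−1 = 134404971
step 6: 134404971 = 8^(8 + 1) + 5·8^5 + 5·8^4 + 5·8^3 + 5·8^2 + 5·8 + 3; sub 9 for 8: 9^(9 + 1) + 5·9^5 + 5·9^4 + 5·9^3 + 5·9^2 + 5·9 + 3; = 3487116549; G_7 = 3487116549−1 = 3487116548
step 7: 3487116548 = 9^(9 + 1) + 5·9^5 + 5·9^4 + 5·9^3 + 5·9^2 + 5·9 + 2; sub 10 for 9: 10^(10 + 1) + 5·10^5 + 5·10^4 + 5·10^3 + 5·10^2 + 5·10 + 2; = 100000555552; G_8 = 100000555552−1 = 100000555551

100000555551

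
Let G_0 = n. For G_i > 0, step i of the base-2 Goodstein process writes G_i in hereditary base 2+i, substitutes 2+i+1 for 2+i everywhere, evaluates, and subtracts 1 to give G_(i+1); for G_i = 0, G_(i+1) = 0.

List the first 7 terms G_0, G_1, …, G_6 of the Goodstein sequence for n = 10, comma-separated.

step 0: 10 = 2^(2 + 1) + 2; sub 3 for 2: 3^(3 + 1) + 3; = 84; G_1 = 84−1 = 83
step 1: 83 = 3^(3 + 1) + 2; sub 4 for 3: 4^(4 + 1) + 2; = 1026; G_2 = 1026−1 = 1025
step 2: 1025 = 4^(4 + 1) + 1; sub 5 for 4: 5^(5 + 1) + 1; = 15626; G_3 = 15626−1 = 15625
step 3: 15625 = 5^(5 + 1); sub 6 for 5: 6^(6 + 1); = 279936; G_4 = 279936−1 = 279935
step 4: 279935 = 5·6^6 + 5·6^5 + 5·6^4 + 5·6^3 + 5·6^2 + 5·6 + 5; sub 7 for 6: 5·7^7 + 5·7^5 + 5·7^4 + 5·7^3 + 5·7^2 + 5·7 + 5; = 4215755; G_5 = 4215755−1 = 4215754
step 5: 4215754 = 5·7^7 + 5·7^5 + 5·7^4 + 5·7^3 + 5·7^2 + 5·7 + 4; sub 8 for 7: 5·8^8 + 5·8^5 + 5·8^4 + 5·8^3 + 5·8^2 + 5·8 + 4; = 84073324; G_6 = 84073324−1 = 84073323

10, 83, 1025, 15625, 279935, 4215754, 84073323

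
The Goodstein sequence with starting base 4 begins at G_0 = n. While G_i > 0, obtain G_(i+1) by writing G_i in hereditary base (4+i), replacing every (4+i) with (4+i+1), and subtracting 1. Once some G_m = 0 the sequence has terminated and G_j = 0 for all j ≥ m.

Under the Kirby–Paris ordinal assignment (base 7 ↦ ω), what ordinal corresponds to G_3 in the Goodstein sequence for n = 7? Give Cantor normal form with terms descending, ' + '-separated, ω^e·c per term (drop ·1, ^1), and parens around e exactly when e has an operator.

base 4: 7 = 4 + 3; at 5: 5 + 3 = 8; next = 7
base 5: 7 = 5 + 2; at 6: 6 + 2 = 8; next = 7
base 6: 7 = 6 + 1; at 7: 7 + 1 = 8; next = 7
base 7: 7 = 7; at 8: 8 = 8; next = 7

ω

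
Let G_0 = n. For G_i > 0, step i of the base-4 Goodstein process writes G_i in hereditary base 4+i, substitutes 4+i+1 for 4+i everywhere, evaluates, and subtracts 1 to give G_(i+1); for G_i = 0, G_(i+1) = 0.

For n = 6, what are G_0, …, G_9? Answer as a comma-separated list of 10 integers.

step 0: 6 = 4 + 2; sub 5 for 4: 5 + 2; = 7; G_1 = 7−1 = 6
step 1: 6 = 5 + 1; sub 6 for 5: 6 + 1; = 7; G_2 = 7−1 = 6
step 2: 6 = 6; sub 7 for 6: 7; = 7; G_3 = 7−1 = 6
step 3: 6 = 6; sub 8 for 7: 6; = 6; G_4 = 6−1 = 5
step 4: 5 = 5; sub 9 for 8: 5; = 5; G_5 = 5−1 = 4
step 5: 4 = 4; sub 10 for 9: 4; = 4; G_6 = 4−1 = 3
step 6: 3 = 3; sub 11 for 10: 3; = 3; G_7 = 3−1 = 2
step 7: 2 = 2; sub 12 for 11: 2; = 2; G_8 = 2−1 = 1
step 8: 1 = 1; sub 13 for 12: 1; = 1; G_9 = 1−1 = 0

6, 6, 6, 6, 5, 4, 3, 2, 1, 0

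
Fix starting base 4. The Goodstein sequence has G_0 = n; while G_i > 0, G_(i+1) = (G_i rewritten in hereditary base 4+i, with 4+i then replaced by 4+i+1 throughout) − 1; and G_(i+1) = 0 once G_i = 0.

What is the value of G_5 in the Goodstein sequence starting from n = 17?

[0] 17 ≡ 4^2 + 1 (base 4). Lift 5: 26. −1: 25.
[1] 25 ≡ 5^2 (base 5). Lift 6: 36. −1: 35.
[2] 35 ≡ 5·6 + 5 (base 6). Lift 7: 40. −1: 39.
[3] 39 ≡ 5·7 + 4 (base 7). Lift 8: 44. −1: 43.
[4] 43 ≡ 5·8 + 3 (base 8). Lift 9: 48. −1: 47.
[5] 47 ≡ 5·9 + 2 (base 9). Lift 10: 52. −1: 51.

47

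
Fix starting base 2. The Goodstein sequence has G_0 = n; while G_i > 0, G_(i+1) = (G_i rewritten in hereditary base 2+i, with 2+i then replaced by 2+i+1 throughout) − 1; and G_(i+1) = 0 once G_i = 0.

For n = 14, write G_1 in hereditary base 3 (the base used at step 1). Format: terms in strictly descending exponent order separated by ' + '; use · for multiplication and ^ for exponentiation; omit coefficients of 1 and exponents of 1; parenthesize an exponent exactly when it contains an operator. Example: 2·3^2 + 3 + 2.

i=0: 14 = 2^(2 + 1) + 2^2 + 2 (b=2); 2→3: 3^(3 + 1) + 3^3 + 3 = 111; 111−1 = 110
i=1: 110 = 3^(3 + 1) + 3^3 + 2 (b=3); 3→4: 4^(4 + 1) + 4^4 + 2 = 1282; 1282−1 = 1281

3^(3 + 1) + 3^3 + 2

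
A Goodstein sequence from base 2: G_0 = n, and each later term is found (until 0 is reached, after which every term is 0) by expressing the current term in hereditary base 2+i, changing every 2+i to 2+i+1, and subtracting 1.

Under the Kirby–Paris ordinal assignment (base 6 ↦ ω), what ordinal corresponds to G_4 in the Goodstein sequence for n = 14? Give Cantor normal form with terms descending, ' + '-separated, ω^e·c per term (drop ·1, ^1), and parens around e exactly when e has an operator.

step 0: 14 = 2^(2 + 1) + 2^2 + 2; sub 3 for 2: 3^(3 + 1) + 3^3 + 3; = 111; G_1 = 111−1 = 110
step 1: 110 = 3^(3 + 1) + 3^3 + 2; sub 4 for 3: 4^(4 + 1) + 4^4 + 2; = 1282; G_2 = 1282−1 = 1281
step 2: 1281 = 4^(4 + 1) + 4^4 + 1; sub 5 for 4: 5^(5 + 1) + 5^5 + 1; = 18751; G_3 = 18751−1 = 18750
step 3: 18750 = 5^(5 + 1) + 5^5; sub 6 for 5: 6^(6 + 1) + 6^6; = 326592; G_4 = 326592−1 = 326591
step 4: 326591 = 6^(6 + 1) + 5·6^5 + 5·6^4 + 5·6^3 + 5·6^2 + 5·6 + 5; sub 7 for 6: 7^(7 + 1) + 5·7^5 + 5·7^4 + 5·7^3 + 5·7^2 + 5·7 + 5; = 5862841; G_5 = 5862841−1 = 5862840

ω^(ω + 1) + ω^5·5 + ω^4·5 + ω^3·5 + ω^2·5 + ω·5 + 5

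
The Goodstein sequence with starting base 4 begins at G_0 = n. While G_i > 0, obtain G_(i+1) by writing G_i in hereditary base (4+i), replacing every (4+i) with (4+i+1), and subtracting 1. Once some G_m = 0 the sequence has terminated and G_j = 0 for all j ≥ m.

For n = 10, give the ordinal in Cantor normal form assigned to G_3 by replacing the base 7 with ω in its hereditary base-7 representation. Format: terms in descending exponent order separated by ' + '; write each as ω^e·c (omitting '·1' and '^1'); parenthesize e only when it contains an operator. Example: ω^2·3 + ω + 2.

ω + 6

step 0: 10 = 2·4 + 2; sub 5 for 4: 2·5 + 2; = 12; G_1 = 12−1 = 11
step 1: 11 = 2·5 + 1; sub 6 for 5: 2·6 + 1; = 13; G_2 = 13−1 = 12
step 2: 12 = 2·6; sub 7 for 6: 2·7; = 14; G_3 = 14−1 = 13
step 3: 13 = 7 + 6; sub 8 for 7: 8 + 6; = 14; G_4 = 14−1 = 13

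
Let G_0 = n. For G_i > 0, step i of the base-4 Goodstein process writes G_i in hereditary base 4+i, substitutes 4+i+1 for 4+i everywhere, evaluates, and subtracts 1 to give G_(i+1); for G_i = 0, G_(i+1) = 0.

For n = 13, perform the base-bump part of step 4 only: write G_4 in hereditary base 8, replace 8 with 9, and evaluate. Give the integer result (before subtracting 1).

13 —HB4→ 3·4 + 1 —bump→ 3·5 + 1 = 16 —(−1)→ 15
15 —HB5→ 3·5 —bump→ 3·6 = 18 —(−1)→ 17
17 —HB6→ 2·6 + 5 —bump→ 2·7 + 5 = 19 —(−1)→ 18
18 —HB7→ 2·7 + 4 —bump→ 2·8 + 4 = 20 —(−1)→ 19

21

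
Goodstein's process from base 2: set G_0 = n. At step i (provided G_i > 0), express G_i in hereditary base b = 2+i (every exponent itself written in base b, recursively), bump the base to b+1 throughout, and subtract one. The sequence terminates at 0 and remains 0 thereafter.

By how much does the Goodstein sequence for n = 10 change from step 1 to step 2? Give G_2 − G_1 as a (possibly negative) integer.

10 —HB2→ 2^(2 + 1) + 2 —bump→ 3^(3 + 1) + 3 = 84 —(−1)→ 83
83 —HB3→ 3^(3 + 1) + 2 —bump→ 4^(4 + 1) + 2 = 1026 —(−1)→ 1025

942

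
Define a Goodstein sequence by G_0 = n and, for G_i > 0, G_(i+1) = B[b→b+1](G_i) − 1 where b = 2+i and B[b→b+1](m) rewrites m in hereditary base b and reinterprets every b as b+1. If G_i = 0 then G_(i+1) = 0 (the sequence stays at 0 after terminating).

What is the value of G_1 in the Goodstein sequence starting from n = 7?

30

G_0=7  [base 2] 2^2 + 2 + 1  →[2↦3]→  3^3 + 3 + 1 = 31  −1 ⇒ G_1=30
G_1=30  [base 3] 3^3 + 3  →[3↦4]→  4^4 + 4 = 260  −1 ⇒ G_2=259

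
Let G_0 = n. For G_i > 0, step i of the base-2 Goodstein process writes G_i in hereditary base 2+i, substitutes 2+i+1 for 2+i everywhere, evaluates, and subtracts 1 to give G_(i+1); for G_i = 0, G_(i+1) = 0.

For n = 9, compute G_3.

[0] 9 ≡ 2^(2 + 1) + 1 (base 2). Lift 3: 82. −1: 81.
[1] 81 ≡ 3^(3 + 1) (base 3). Lift 4: 1024. −1: 1023.
[2] 1023 ≡ 3·4^4 + 3·4^3 + 3·4^2 + 3·4 + 3 (base 4). Lift 5: 9843. −1: 9842.
[3] 9842 ≡ 3·5^5 + 3·5^3 + 3·5^2 + 3·5 + 2 (base 5). Lift 6: 140744. −1: 140743.

9842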